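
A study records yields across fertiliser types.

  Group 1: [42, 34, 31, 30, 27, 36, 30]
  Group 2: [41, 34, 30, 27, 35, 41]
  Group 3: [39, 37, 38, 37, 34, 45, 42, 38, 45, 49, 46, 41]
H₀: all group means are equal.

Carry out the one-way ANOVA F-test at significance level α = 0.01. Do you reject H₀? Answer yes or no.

Group means [32.86, 34.67, 40.92], grand mean 37.160
SSB = Σnᵢ(x̄ᵢ−x̄)² = 336.253; SSW = ΣΣ(x−x̄ᵢ)² = 535.107
MSB = 336.253/2 = 168.1264; MSW = 535.107/22 = 24.3231
F = MSB/MSW = 6.9122
df = (2, 22)
p-value (upper-tail) = 0.00468
At α=0.01: p < α → reject H₀

reject H₀: yes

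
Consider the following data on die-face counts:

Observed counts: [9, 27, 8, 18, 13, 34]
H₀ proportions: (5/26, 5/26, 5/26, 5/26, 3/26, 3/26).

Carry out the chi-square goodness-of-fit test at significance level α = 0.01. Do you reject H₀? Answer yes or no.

reject H₀: yes

n = 109; E_i = n·p_i = [20.96, 20.96, 20.96, 20.96, 12.58, 12.58]
χ² = (9−20.96)²/20.96 + (27−20.96)²/20.96 + (8−20.96)²/20.96 + (18−20.96)²/20.96 + (13−12.58)²/12.58 + (34−12.58)²/12.58 = 53.5040
df = 5
p-value (upper-tail) = 0.00000
At α=0.01: p < α → reject H₀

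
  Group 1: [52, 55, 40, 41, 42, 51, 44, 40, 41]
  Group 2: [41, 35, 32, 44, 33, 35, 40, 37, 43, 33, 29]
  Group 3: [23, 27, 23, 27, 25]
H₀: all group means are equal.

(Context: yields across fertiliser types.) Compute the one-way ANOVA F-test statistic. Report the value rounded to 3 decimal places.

test statistic = 27.246

Group means [45.11, 36.55, 25.00], grand mean 37.320
SSB = Σnᵢ(x̄ᵢ−x̄)² = 1311.824; SSW = ΣΣ(x−x̄ᵢ)² = 529.616
MSB = 1311.824/2 = 655.9119; MSW = 529.616/22 = 24.0735
F = MSB/MSW = 27.2463
df = (2, 22)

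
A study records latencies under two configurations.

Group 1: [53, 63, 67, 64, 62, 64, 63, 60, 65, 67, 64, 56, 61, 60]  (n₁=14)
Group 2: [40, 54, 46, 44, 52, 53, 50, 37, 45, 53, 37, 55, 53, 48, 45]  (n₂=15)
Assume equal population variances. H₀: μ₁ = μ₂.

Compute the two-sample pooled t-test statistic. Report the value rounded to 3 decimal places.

x̄₁=62.071, s₁=3.912, n₁=14
x̄₂=47.467, s₂=6.093, n₂=15
s_p² = [13·3.912² + 14·6.093²]/27 = 26.6171
SE = √(s_p²·(1/14+1/15)) = 1.9172
t = (62.071−47.467)/1.9172 = 7.6177
df = 27

test statistic = 7.618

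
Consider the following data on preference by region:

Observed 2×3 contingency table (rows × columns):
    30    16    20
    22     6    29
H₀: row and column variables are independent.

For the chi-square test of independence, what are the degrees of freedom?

degrees of freedom = 2

df = (r−1)(c−1) = (2−1)·(3−1) = 2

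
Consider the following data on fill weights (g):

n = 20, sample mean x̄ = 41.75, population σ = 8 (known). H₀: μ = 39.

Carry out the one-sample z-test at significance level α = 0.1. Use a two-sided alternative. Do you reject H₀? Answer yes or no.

SE = σ/√n = 8/√20 = 1.7889
z = (x̄−μ₀)/SE = (41.75−39)/1.7889 = 1.5373
p-value (two-sided) = 0.12422
At α=0.1: p ≥ α → fail to reject H₀

reject H₀: no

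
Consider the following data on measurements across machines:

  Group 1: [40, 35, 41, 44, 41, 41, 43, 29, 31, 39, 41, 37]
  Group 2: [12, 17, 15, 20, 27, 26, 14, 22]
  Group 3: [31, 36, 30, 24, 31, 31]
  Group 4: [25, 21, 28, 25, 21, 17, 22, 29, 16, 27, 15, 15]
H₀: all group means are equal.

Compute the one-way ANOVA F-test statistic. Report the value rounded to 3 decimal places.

test statistic = 34.081

Group means [38.50, 19.12, 30.50, 21.75], grand mean 27.868
SSB = Σnᵢ(x̄ᵢ−x̄)² = 2458.717; SSW = ΣΣ(x−x̄ᵢ)² = 817.625
MSB = 2458.717/3 = 819.5724; MSW = 817.625/34 = 24.0478
F = MSB/MSW = 34.0810
df = (3, 34)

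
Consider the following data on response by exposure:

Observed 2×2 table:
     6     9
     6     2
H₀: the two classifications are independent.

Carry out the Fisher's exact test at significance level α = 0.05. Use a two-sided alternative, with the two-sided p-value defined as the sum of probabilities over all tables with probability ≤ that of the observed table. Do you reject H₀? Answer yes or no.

Margins: r₁=15, r₂=8, c₁=12, c₂=11, n=23
p_obs = C(15,6)·C(8,6)/C(23,12); sum pmf over tables with pmf ≤ p_obs
p-value (two-sided) = 0.19303
At α=0.05: p ≥ α → fail to reject H₀

reject H₀: no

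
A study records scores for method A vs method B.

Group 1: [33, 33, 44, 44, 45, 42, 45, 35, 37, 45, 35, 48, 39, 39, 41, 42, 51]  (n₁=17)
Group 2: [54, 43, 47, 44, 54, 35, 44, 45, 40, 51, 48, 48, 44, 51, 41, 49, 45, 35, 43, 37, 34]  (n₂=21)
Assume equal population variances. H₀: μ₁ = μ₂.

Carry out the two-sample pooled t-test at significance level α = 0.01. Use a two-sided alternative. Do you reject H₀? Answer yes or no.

reject H₀: no

x̄₁=41.059, s₁=5.250, n₁=17
x̄₂=44.381, s₂=5.920, n₂=21
s_p² = [16·5.250² + 20·5.920²]/36 = 31.7193
SE = √(s_p²·(1/17+1/21)) = 1.8375
t = (41.059−44.381)/1.8375 = -1.8080
df = 36
p-value (two-sided) = 0.07897
At α=0.01: p ≥ α → fail to reject H₀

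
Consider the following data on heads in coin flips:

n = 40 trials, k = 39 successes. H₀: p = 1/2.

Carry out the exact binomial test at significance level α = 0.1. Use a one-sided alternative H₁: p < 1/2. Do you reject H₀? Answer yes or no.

reject H₀: no

Exact binomial: n=40, k=39, p₀=1/2=0.5000
P(X≤39) from Σ C(n,i)·p₀^i·(1−p₀)^(n−i)
p-value (one-sided, H₁ less) = 1.00000
At α=0.1: p ≥ α → fail to reject H₀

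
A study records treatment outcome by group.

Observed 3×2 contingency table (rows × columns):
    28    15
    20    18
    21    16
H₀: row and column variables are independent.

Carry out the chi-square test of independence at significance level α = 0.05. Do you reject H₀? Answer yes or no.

Row totals [43, 38, 37], col totals [69, 49], n=118
χ² = (28−25.14)²/25.14 + (15−17.86)²/17.86 + (20−22.22)²/22.22 + (18−15.78)²/15.78 + (21−21.64)²/21.64 + (16−15.36)²/15.36 = 1.3604
df = 2
p-value (upper-tail) = 0.50651
At α=0.05: p ≥ α → fail to reject H₀

reject H₀: no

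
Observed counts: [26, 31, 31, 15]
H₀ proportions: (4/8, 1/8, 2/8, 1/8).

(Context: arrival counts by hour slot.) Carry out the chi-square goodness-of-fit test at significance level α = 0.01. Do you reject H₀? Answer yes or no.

n = 103; E_i = n·p_i = [51.50, 12.88, 25.75, 12.88]
χ² = (26−51.50)²/51.50 + (31−12.88)²/12.88 + (31−25.75)²/25.75 + (15−12.88)²/12.88 = 39.5631
df = 3
p-value (upper-tail) = 0.00000
At α=0.01: p < α → reject H₀

reject H₀: yes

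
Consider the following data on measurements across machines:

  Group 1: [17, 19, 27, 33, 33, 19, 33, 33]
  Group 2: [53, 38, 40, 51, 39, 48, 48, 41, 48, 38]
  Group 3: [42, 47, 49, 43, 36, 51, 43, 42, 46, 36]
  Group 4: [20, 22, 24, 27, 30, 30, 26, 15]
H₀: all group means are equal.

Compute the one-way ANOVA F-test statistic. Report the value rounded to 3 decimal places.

test statistic = 30.230

Group means [26.75, 44.40, 43.50, 24.25], grand mean 35.750
SSB = Σnᵢ(x̄ᵢ−x̄)² = 3054.850; SSW = ΣΣ(x−x̄ᵢ)² = 1077.900
MSB = 3054.850/3 = 1018.2833; MSW = 1077.900/32 = 33.6844
F = MSB/MSW = 30.2301
df = (3, 32)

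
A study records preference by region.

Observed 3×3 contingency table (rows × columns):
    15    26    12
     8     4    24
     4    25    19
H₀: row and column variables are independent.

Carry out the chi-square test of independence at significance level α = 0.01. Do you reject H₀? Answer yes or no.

Row totals [53, 36, 48], col totals [27, 55, 55], n=137
χ² = (15−10.45)²/10.45 + (26−21.28)²/21.28 + (12−21.28)²/21.28 + (8−7.09)²/7.09 + (4−14.45)²/14.45 + (24−14.45)²/14.45 + (4−9.46)²/9.46 + (25−19.27)²/19.27 + (19−19.27)²/19.27 = 25.9204
df = 4
p-value (upper-tail) = 0.00003
At α=0.01: p < α → reject H₀

reject H₀: yes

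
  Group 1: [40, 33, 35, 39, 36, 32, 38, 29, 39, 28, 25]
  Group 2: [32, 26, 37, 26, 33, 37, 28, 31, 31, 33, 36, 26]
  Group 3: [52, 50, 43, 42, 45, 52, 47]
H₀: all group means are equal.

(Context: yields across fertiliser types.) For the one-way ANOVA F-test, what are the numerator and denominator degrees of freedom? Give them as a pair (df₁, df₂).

k = 3 groups, N = 30 total
df = (k−1, N−k) = (3−1, 30−3) = (2, 27)

degrees of freedom = [2, 27]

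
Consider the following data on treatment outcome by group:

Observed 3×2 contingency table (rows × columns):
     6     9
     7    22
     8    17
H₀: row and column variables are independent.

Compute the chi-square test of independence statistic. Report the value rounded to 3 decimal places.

Row totals [15, 29, 25], col totals [21, 48], n=69
χ² = (6−4.57)²/4.57 + (9−10.43)²/10.43 + (7−8.83)²/8.83 + (22−20.17)²/20.17 + (8−7.61)²/7.61 + (17−17.39)²/17.39 = 1.2202
df = 2

test statistic = 1.220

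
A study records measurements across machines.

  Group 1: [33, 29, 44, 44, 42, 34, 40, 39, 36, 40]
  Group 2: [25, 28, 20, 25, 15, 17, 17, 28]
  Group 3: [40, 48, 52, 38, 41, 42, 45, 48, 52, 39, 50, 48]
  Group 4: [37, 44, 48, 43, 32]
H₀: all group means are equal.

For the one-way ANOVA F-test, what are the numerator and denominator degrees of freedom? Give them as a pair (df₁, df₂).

degrees of freedom = [3, 31]

k = 4 groups, N = 35 total
df = (k−1, N−k) = (4−1, 35−4) = (3, 31)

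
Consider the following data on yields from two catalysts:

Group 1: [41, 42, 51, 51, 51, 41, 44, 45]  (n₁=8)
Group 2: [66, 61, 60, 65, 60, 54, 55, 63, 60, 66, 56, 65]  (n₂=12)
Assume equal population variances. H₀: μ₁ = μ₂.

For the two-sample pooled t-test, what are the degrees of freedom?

df = n₁ + n₂ − 2 = 8 + 12 − 2 = 18

degrees of freedom = 18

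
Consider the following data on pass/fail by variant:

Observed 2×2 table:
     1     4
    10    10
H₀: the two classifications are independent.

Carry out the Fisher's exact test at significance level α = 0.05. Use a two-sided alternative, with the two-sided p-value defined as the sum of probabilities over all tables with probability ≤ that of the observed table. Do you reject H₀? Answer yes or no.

Margins: r₁=5, r₂=20, c₁=11, c₂=14, n=25
p_obs = C(5,1)·C(20,10)/C(25,11); sum pmf over tables with pmf ≤ p_obs
p-value (two-sided) = 0.34058
At α=0.05: p ≥ α → fail to reject H₀

reject H₀: no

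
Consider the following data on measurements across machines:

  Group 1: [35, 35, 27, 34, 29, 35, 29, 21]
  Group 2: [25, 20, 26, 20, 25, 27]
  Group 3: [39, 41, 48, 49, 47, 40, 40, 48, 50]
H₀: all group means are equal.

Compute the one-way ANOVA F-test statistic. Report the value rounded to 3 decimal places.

Group means [30.62, 23.83, 44.67], grand mean 34.348
SSB = Σnᵢ(x̄ᵢ−x̄)² = 1732.509; SSW = ΣΣ(x−x̄ᵢ)² = 390.708
MSB = 1732.509/2 = 866.2545; MSW = 390.708/20 = 19.5354
F = MSB/MSW = 44.3428
df = (2, 20)

test statistic = 44.343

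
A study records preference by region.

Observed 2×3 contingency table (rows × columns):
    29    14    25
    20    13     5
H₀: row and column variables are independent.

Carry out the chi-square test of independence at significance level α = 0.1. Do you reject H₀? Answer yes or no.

Row totals [68, 38], col totals [49, 27, 30], n=106
χ² = (29−31.43)²/31.43 + (14−17.32)²/17.32 + (25−19.25)²/19.25 + (20−17.57)²/17.57 + (13−9.68)²/9.68 + (5−10.75)²/10.75 = 7.1017
df = 2
p-value (upper-tail) = 0.02870
At α=0.1: p < α → reject H₀

reject H₀: yes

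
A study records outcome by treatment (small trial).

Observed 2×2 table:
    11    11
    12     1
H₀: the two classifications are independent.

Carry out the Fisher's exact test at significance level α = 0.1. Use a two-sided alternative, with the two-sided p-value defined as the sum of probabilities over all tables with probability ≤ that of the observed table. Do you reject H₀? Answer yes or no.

reject H₀: yes

Margins: r₁=22, r₂=13, c₁=23, c₂=12, n=35
p_obs = C(22,11)·C(13,12)/C(35,23); sum pmf over tables with pmf ≤ p_obs
p-value (two-sided) = 0.01317
At α=0.1: p < α → reject H₀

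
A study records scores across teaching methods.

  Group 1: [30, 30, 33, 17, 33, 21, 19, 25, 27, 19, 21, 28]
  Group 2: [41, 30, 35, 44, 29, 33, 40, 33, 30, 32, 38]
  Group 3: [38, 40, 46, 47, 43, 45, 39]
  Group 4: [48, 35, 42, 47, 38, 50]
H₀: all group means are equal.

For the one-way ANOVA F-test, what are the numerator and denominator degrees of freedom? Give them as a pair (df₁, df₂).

k = 4 groups, N = 36 total
df = (k−1, N−k) = (4−1, 36−4) = (3, 32)

degrees of freedom = [3, 32]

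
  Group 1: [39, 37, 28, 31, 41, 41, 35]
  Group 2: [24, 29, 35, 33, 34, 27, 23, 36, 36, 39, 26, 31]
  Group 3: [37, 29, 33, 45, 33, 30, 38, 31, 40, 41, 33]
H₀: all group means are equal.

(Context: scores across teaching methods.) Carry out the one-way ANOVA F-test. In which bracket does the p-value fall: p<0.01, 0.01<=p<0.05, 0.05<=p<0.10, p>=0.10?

Group means [36.00, 31.08, 35.45], grand mean 33.833
SSB = Σnᵢ(x̄ᵢ−x̄)² = 152.523; SSW = ΣΣ(x−x̄ᵢ)² = 711.644
MSB = 152.523/2 = 76.2614; MSW = 711.644/27 = 26.3572
F = MSB/MSW = 2.8934
df = (2, 27)
p-value (upper-tail) = 0.07269
→ bracket: 0.05<=p<0.10

p-value bracket: 0.05<=p<0.10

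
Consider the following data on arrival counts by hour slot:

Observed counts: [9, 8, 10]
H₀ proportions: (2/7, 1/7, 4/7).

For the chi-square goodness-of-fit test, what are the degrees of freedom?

df = k − 1 = 3 − 1 = 2

degrees of freedom = 2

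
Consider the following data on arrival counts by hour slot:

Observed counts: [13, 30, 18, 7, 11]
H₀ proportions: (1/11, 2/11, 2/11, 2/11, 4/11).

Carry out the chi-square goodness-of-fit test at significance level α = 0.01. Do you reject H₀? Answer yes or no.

reject H₀: yes

n = 79; E_i = n·p_i = [7.18, 14.36, 14.36, 14.36, 28.73]
χ² = (13−7.18)²/7.18 + (30−14.36)²/14.36 + (18−14.36)²/14.36 + (7−14.36)²/14.36 + (11−28.73)²/28.73 = 37.3703
df = 4
p-value (upper-tail) = 0.00000
At α=0.01: p < α → reject H₀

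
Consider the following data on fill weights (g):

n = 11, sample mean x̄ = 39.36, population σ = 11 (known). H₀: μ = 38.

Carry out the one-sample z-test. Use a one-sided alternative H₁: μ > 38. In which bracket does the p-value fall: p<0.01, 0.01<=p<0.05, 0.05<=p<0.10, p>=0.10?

SE = σ/√n = 11/√11 = 3.3166
z = (x̄−μ₀)/SE = (39.36−38)/3.3166 = 0.4101
p-value (one-sided, H₁ greater) = 0.34088
→ bracket: p>=0.10

p-value bracket: p>=0.10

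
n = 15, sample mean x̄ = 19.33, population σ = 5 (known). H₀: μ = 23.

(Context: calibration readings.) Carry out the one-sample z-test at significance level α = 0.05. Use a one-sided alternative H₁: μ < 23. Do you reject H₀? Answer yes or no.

reject H₀: yes

SE = σ/√n = 5/√15 = 1.2910
z = (x̄−μ₀)/SE = (19.33−23)/1.2910 = -2.8428
p-value (one-sided, H₁ less) = 0.00224
At α=0.05: p < α → reject H₀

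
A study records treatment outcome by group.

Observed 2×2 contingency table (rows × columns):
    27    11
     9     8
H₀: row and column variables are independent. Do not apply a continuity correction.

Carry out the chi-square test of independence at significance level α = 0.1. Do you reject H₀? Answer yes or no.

reject H₀: no

Row totals [38, 17], col totals [36, 19], n=55
χ² = (27−24.87)²/24.87 + (11−13.13)²/13.13 + (9−11.13)²/11.13 + (8−5.87)²/5.87 = 1.7039
df = 1
p-value (upper-tail) = 0.19178
At α=0.1: p ≥ α → fail to reject H₀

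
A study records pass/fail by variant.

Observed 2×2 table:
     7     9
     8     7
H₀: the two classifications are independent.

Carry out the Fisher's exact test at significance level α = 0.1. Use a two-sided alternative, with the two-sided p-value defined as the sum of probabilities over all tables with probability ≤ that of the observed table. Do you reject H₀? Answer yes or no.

reject H₀: no

Margins: r₁=16, r₂=15, c₁=15, c₂=16, n=31
p_obs = C(16,7)·C(15,8)/C(31,15); sum pmf over tables with pmf ≤ p_obs
p-value (two-sided) = 0.72443
At α=0.1: p ≥ α → fail to reject H₀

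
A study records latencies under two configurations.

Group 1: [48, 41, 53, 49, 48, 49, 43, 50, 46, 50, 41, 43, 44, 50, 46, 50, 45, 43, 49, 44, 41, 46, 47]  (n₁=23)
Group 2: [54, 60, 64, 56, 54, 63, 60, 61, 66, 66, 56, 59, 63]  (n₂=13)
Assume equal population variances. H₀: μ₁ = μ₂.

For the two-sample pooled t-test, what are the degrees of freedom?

df = n₁ + n₂ − 2 = 23 + 13 − 2 = 34

degrees of freedom = 34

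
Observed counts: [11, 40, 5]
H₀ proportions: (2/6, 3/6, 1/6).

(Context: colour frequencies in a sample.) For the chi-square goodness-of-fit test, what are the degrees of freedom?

degrees of freedom = 2

df = k − 1 = 3 − 1 = 2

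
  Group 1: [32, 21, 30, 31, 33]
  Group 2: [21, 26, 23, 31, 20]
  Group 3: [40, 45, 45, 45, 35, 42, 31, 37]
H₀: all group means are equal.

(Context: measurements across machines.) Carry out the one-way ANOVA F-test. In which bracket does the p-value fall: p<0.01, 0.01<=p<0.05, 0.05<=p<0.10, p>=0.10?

Group means [29.40, 24.20, 40.00], grand mean 32.667
SSB = Σnᵢ(x̄ᵢ−x̄)² = 842.000; SSW = ΣΣ(x−x̄ᵢ)² = 366.000
MSB = 842.000/2 = 421.0000; MSW = 366.000/15 = 24.4000
F = MSB/MSW = 17.2541
df = (2, 15)
p-value (upper-tail) = 0.00013
→ bracket: p<0.01

p-value bracket: p<0.01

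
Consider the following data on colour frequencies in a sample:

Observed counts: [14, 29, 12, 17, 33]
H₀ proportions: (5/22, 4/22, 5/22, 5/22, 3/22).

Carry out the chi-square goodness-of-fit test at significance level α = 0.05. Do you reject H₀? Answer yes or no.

reject H₀: yes

n = 105; E_i = n·p_i = [23.86, 19.09, 23.86, 23.86, 14.32]
χ² = (14−23.86)²/23.86 + (29−19.09)²/19.09 + (12−23.86)²/23.86 + (17−23.86)²/23.86 + (33−14.32)²/14.32 = 41.4676
df = 4
p-value (upper-tail) = 0.00000
At α=0.05: p < α → reject H₀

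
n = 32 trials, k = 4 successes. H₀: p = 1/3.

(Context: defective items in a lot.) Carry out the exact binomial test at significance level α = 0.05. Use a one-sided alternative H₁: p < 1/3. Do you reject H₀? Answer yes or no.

Exact binomial: n=32, k=4, p₀=1/3=0.3333
P(X≤4) from Σ C(n,i)·p₀^i·(1−p₀)^(n−i)
p-value (one-sided, H₁ less) = 0.00697
At α=0.05: p < α → reject H₀

reject H₀: yes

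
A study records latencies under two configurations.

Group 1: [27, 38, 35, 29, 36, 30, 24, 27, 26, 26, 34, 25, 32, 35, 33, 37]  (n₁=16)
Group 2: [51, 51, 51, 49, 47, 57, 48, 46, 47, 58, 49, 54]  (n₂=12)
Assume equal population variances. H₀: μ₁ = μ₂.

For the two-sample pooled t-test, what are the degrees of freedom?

df = n₁ + n₂ − 2 = 16 + 12 − 2 = 26

degrees of freedom = 26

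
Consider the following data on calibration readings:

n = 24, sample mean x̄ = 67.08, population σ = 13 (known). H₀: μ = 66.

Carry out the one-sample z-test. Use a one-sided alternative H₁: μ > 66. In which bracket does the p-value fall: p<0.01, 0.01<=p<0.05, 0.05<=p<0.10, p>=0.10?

SE = σ/√n = 13/√24 = 2.6536
z = (x̄−μ₀)/SE = (67.08−66)/2.6536 = 0.4070
p-value (one-sided, H₁ greater) = 0.34201
→ bracket: p>=0.10

p-value bracket: p>=0.10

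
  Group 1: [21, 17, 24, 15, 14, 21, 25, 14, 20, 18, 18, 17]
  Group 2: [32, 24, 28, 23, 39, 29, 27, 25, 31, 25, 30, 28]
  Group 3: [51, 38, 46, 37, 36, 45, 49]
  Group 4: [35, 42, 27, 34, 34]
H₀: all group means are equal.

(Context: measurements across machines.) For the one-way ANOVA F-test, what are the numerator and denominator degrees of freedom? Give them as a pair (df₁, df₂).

k = 4 groups, N = 36 total
df = (k−1, N−k) = (4−1, 36−4) = (3, 32)

degrees of freedom = [3, 32]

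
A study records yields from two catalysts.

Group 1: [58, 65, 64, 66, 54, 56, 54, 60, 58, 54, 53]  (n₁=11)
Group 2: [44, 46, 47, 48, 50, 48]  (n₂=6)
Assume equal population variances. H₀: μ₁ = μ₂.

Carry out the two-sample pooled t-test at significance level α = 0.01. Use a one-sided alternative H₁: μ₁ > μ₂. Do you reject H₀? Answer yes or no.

x̄₁=58.364, s₁=4.781, n₁=11
x̄₂=47.167, s₂=2.041, n₂=6
s_p² = [10·4.781² + 5·2.041²]/15 = 16.6253
SE = √(s_p²·(1/11+1/6)) = 2.0694
t = (58.364−47.167)/2.0694 = 5.4108
df = 15
p-value (one-sided, H₁ greater) = 0.00004
At α=0.01: p < α → reject H₀

reject H₀: yes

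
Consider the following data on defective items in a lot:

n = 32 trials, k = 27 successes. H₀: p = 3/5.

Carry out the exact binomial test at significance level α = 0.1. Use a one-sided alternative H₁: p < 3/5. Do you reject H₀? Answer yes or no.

reject H₀: no

Exact binomial: n=32, k=27, p₀=3/5=0.6000
P(X≤27) from Σ C(n,i)·p₀^i·(1−p₀)^(n−i)
p-value (one-sided, H₁ less) = 0.99930
At α=0.1: p ≥ α → fail to reject H₀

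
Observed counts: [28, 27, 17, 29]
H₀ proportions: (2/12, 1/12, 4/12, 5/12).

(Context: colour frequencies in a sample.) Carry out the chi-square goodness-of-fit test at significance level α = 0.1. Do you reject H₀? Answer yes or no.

reject H₀: yes

n = 101; E_i = n·p_i = [16.83, 8.42, 33.67, 42.08]
χ² = (28−16.83)²/16.83 + (27−8.42)²/8.42 + (17−33.67)²/33.67 + (29−42.08)²/42.08 = 60.7564
df = 3
p-value (upper-tail) = 0.00000
At α=0.1: p < α → reject H₀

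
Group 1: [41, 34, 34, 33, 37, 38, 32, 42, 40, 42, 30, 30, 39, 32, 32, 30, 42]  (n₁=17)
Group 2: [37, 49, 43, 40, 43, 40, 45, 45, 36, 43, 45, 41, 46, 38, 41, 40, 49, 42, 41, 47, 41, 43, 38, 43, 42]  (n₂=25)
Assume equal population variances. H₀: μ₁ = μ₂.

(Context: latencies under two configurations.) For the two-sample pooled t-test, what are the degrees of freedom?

df = n₁ + n₂ − 2 = 17 + 25 − 2 = 40

degrees of freedom = 40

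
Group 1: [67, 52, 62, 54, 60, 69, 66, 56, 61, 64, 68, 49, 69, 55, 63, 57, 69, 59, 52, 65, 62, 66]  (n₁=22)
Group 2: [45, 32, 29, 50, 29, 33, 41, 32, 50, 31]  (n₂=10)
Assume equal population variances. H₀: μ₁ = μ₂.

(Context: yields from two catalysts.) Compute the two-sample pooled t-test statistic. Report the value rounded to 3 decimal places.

x̄₁=61.136, s₁=6.151, n₁=22
x̄₂=37.200, s₂=8.483, n₂=10
s_p² = [21·6.151² + 9·8.483²]/30 = 48.0730
SE = √(s_p²·(1/22+1/10)) = 2.6443
t = (61.136−37.200)/2.6443 = 9.0520
df = 30

test statistic = 9.052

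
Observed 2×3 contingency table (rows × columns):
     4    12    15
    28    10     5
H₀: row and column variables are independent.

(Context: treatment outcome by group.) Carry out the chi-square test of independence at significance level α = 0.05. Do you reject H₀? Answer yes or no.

reject H₀: yes

Row totals [31, 43], col totals [32, 22, 20], n=74
χ² = (4−13.41)²/13.41 + (12−9.22)²/9.22 + (15−8.38)²/8.38 + (28−18.59)²/18.59 + (10−12.78)²/12.78 + (5−11.62)²/11.62 = 21.8094
df = 2
p-value (upper-tail) = 0.00002
At α=0.05: p < α → reject H₀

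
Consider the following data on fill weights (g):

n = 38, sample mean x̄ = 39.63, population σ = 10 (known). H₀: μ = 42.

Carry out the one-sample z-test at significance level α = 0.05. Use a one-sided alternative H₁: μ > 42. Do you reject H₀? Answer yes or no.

reject H₀: no

SE = σ/√n = 10/√38 = 1.6222
z = (x̄−μ₀)/SE = (39.63−42)/1.6222 = -1.4610
p-value (one-sided, H₁ greater) = 0.92799
At α=0.05: p ≥ α → fail to reject H₀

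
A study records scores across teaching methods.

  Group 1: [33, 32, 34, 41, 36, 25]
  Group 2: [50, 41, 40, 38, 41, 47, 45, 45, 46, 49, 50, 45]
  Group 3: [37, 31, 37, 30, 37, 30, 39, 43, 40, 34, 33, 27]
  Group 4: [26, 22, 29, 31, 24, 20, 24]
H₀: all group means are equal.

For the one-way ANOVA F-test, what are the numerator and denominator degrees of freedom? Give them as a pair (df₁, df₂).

degrees of freedom = [3, 33]

k = 4 groups, N = 37 total
df = (k−1, N−k) = (4−1, 37−4) = (3, 33)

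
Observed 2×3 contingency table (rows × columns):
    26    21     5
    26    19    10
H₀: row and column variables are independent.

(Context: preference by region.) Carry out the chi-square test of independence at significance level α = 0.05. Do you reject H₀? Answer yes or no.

Row totals [52, 55], col totals [52, 40, 15], n=107
χ² = (26−25.27)²/25.27 + (21−19.44)²/19.44 + (5−7.29)²/7.29 + (26−26.73)²/26.73 + (19−20.56)²/20.56 + (10−7.71)²/7.71 = 1.6839
df = 2
p-value (upper-tail) = 0.43087
At α=0.05: p ≥ α → fail to reject H₀

reject H₀: no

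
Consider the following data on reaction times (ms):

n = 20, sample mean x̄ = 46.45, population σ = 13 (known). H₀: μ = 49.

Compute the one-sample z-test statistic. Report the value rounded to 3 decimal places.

SE = σ/√n = 13/√20 = 2.9069
z = (x̄−μ₀)/SE = (46.45−49)/2.9069 = -0.8772

test statistic = -0.877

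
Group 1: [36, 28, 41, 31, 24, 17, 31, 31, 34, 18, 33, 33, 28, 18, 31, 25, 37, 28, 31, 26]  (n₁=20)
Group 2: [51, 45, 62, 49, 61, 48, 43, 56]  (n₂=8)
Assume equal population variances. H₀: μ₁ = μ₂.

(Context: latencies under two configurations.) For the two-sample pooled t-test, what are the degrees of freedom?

degrees of freedom = 26

df = n₁ + n₂ − 2 = 20 + 8 − 2 = 26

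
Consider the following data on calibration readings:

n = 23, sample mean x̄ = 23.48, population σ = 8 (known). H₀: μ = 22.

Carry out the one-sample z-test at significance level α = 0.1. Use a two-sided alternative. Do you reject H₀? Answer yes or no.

reject H₀: no

SE = σ/√n = 8/√23 = 1.6681
z = (x̄−μ₀)/SE = (23.48−22)/1.6681 = 0.8872
p-value (two-sided) = 0.37496
At α=0.1: p ≥ α → fail to reject H₀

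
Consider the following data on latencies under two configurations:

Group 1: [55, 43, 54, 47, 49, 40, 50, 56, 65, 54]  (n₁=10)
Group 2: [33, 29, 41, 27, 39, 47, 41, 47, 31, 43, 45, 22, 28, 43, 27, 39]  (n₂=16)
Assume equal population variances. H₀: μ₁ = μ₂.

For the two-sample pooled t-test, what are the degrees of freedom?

degrees of freedom = 24

df = n₁ + n₂ − 2 = 10 + 16 − 2 = 24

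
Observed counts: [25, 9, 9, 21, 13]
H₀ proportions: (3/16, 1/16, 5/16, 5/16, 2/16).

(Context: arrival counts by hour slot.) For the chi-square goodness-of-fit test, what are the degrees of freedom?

df = k − 1 = 5 − 1 = 4

degrees of freedom = 4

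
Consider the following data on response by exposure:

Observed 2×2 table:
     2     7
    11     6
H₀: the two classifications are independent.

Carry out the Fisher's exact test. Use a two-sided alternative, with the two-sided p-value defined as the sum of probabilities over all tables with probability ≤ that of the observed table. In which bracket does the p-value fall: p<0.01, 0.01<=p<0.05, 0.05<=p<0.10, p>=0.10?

p-value bracket: 0.05<=p<0.10

Margins: r₁=9, r₂=17, c₁=13, c₂=13, n=26
p_obs = C(9,2)·C(17,11)/C(26,13); sum pmf over tables with pmf ≤ p_obs
p-value (two-sided) = 0.09684
→ bracket: 0.05<=p<0.10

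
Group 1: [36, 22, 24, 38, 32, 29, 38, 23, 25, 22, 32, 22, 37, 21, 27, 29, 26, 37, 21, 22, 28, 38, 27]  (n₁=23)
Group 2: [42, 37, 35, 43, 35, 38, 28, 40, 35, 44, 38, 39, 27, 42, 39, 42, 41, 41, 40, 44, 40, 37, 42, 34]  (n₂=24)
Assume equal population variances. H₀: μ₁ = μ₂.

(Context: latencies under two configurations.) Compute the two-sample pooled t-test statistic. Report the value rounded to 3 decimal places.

x̄₁=28.522, s₁=6.222, n₁=23
x̄₂=38.458, s₂=4.443, n₂=24
s_p² = [22·6.222² + 23·4.443²]/45 = 29.0155
SE = √(s_p²·(1/23+1/24)) = 1.5718
t = (28.522−38.458)/1.5718 = -6.3218
df = 45

test statistic = -6.322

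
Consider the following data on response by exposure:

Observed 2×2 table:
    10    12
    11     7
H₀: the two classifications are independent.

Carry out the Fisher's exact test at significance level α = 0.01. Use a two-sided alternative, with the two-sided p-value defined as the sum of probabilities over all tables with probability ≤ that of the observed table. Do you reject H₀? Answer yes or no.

Margins: r₁=22, r₂=18, c₁=21, c₂=19, n=40
p_obs = C(22,10)·C(18,11)/C(40,21); sum pmf over tables with pmf ≤ p_obs
p-value (two-sided) = 0.35959
At α=0.01: p ≥ α → fail to reject H₀

reject H₀: no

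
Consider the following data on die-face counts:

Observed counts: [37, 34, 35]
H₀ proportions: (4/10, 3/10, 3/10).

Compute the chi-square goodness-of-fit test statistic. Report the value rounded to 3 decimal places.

test statistic = 1.162

n = 106; E_i = n·p_i = [42.40, 31.80, 31.80]
χ² = (37−42.40)²/42.40 + (34−31.80)²/31.80 + (35−31.80)²/31.80 = 1.1619
df = 2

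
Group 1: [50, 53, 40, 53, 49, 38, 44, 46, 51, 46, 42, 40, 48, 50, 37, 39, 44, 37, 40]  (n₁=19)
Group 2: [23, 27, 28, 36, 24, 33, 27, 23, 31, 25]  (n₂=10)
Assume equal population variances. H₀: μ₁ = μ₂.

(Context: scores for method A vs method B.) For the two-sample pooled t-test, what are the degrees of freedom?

degrees of freedom = 27

df = n₁ + n₂ − 2 = 19 + 10 − 2 = 27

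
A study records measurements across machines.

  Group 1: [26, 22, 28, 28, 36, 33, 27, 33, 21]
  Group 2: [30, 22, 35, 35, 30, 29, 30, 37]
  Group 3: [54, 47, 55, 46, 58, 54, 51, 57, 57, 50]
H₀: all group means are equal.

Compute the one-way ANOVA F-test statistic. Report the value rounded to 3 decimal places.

test statistic = 80.044

Group means [28.22, 31.00, 52.90], grand mean 38.185
SSB = Σnᵢ(x̄ᵢ−x̄)² = 3471.619; SSW = ΣΣ(x−x̄ᵢ)² = 520.456
MSB = 3471.619/2 = 1735.8093; MSW = 520.456/24 = 21.6856
F = MSB/MSW = 80.0441
df = (2, 24)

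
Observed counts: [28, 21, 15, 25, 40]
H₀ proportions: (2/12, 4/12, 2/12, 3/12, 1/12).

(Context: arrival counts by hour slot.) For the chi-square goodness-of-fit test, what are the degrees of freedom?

df = k − 1 = 5 − 1 = 4

degrees of freedom = 4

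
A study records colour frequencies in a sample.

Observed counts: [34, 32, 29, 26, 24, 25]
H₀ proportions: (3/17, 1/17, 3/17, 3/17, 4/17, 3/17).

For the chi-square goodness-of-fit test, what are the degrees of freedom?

df = k − 1 = 6 − 1 = 5

degrees of freedom = 5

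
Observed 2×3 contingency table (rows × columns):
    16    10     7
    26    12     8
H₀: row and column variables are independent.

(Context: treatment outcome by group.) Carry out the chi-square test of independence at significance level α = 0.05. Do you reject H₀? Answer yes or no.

Row totals [33, 46], col totals [42, 22, 15], n=79
χ² = (16−17.54)²/17.54 + (10−9.19)²/9.19 + (7−6.27)²/6.27 + (26−24.46)²/24.46 + (12−12.81)²/12.81 + (8−8.73)²/8.73 = 0.5038
df = 2
p-value (upper-tail) = 0.77731
At α=0.05: p ≥ α → fail to reject H₀

reject H₀: no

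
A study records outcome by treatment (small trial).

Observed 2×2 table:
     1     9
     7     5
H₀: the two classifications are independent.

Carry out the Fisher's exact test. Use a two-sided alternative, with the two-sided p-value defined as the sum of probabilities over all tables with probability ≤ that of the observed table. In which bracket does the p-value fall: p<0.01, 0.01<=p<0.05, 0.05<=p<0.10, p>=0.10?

Margins: r₁=10, r₂=12, c₁=8, c₂=14, n=22
p_obs = C(10,1)·C(12,7)/C(22,8); sum pmf over tables with pmf ≤ p_obs
p-value (two-sided) = 0.03096
→ bracket: 0.01<=p<0.05

p-value bracket: 0.01<=p<0.05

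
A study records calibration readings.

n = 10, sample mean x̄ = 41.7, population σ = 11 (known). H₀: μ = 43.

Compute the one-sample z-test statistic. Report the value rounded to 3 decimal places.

SE = σ/√n = 11/√10 = 3.4785
z = (x̄−μ₀)/SE = (41.7−43)/3.4785 = -0.3737

test statistic = -0.374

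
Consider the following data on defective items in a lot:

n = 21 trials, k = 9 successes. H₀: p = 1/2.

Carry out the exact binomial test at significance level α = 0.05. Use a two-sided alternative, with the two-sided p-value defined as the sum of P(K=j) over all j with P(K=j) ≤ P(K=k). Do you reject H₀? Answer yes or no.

reject H₀: no

Exact binomial: n=21, k=9, p₀=1/2=0.5000
P(X=j) = C(n,j)·p₀^j·(1−p₀)^(n−j); p = Σ P(X=j) over j with P(X=j) ≤ P(X=9)
p-value (two-sided) = 0.66362
At α=0.05: p ≥ α → fail to reject H₀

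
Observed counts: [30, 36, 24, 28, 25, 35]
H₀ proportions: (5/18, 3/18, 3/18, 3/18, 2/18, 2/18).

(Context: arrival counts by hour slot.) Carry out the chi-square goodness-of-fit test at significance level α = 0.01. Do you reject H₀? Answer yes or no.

n = 178; E_i = n·p_i = [49.44, 29.67, 29.67, 29.67, 19.78, 19.78]
χ² = (30−49.44)²/49.44 + (36−29.67)²/29.67 + (24−29.67)²/29.67 + (28−29.67)²/29.67 + (25−19.78)²/19.78 + (35−19.78)²/19.78 = 23.2697
df = 5
p-value (upper-tail) = 0.00030
At α=0.01: p < α → reject H₀

reject H₀: yes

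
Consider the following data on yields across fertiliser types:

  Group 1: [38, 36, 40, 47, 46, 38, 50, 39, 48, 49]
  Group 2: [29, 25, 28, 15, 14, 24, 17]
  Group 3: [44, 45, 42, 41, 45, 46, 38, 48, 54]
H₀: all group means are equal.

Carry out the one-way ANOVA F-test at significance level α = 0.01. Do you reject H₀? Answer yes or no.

reject H₀: yes

Group means [43.10, 21.71, 44.78], grand mean 37.923
SSB = Σnᵢ(x̄ᵢ−x̄)² = 2529.962; SSW = ΣΣ(x−x̄ᵢ)² = 659.884
MSB = 2529.962/2 = 1264.9810; MSW = 659.884/23 = 28.6906
F = MSB/MSW = 44.0904
df = (2, 23)
p-value (upper-tail) = 0.00000
At α=0.01: p < α → reject H₀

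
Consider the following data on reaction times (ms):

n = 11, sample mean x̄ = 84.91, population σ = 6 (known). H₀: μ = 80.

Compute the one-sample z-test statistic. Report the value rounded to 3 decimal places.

SE = σ/√n = 6/√11 = 1.8091
z = (x̄−μ₀)/SE = (84.91−80)/1.8091 = 2.7141

test statistic = 2.714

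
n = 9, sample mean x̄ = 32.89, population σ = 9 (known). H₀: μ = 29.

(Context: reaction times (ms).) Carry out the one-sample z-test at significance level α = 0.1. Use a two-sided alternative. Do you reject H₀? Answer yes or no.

SE = σ/√n = 9/√9 = 3.0000
z = (x̄−μ₀)/SE = (32.89−29)/3.0000 = 1.2967
p-value (two-sided) = 0.19475
At α=0.1: p ≥ α → fail to reject H₀

reject H₀: no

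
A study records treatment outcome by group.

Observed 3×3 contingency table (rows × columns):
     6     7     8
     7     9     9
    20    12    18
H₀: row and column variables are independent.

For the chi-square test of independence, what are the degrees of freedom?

degrees of freedom = 4

df = (r−1)(c−1) = (3−1)·(3−1) = 4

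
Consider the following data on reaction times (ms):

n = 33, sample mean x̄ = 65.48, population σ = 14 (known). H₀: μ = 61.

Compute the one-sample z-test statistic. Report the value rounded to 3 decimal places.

test statistic = 1.838

SE = σ/√n = 14/√33 = 2.4371
z = (x̄−μ₀)/SE = (65.48−61)/2.4371 = 1.8383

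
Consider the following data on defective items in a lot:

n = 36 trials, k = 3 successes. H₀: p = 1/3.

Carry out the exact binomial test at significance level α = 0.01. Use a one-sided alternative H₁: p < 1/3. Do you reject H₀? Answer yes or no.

Exact binomial: n=36, k=3, p₀=1/3=0.3333
P(X≤3) from Σ C(n,i)·p₀^i·(1−p₀)^(n−i)
p-value (one-sided, H₁ less) = 0.00049
At α=0.01: p < α → reject H₀

reject H₀: yes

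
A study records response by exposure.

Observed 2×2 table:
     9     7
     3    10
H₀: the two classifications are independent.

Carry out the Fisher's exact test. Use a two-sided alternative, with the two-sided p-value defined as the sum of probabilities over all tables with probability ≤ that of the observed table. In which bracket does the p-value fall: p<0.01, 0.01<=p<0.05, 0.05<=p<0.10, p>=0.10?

p-value bracket: p>=0.10

Margins: r₁=16, r₂=13, c₁=12, c₂=17, n=29
p_obs = C(16,9)·C(13,3)/C(29,12); sum pmf over tables with pmf ≤ p_obs
p-value (two-sided) = 0.12975
→ bracket: p>=0.10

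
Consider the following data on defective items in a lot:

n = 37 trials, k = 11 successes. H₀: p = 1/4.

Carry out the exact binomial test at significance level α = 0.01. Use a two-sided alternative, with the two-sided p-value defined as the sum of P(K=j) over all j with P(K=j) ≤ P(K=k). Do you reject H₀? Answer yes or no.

Exact binomial: n=37, k=11, p₀=1/4=0.2500
P(X=j) = C(n,j)·p₀^j·(1−p₀)^(n−j); p = Σ P(X=j) over j with P(X=j) ≤ P(X=11)
p-value (two-sided) = 0.56844
At α=0.01: p ≥ α → fail to reject H₀

reject H₀: no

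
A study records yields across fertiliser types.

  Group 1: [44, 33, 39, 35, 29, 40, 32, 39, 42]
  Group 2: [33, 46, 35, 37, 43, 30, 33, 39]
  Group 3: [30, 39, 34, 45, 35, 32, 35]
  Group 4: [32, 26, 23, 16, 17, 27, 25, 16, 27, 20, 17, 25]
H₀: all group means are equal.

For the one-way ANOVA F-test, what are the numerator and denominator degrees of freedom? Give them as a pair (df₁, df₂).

k = 4 groups, N = 36 total
df = (k−1, N−k) = (4−1, 36−4) = (3, 32)

degrees of freedom = [3, 32]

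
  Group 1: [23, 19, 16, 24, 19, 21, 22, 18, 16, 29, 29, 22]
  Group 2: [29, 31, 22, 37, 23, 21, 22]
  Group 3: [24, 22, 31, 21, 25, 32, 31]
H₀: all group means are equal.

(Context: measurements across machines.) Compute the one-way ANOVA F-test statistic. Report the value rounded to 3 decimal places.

test statistic = 3.340

Group means [21.50, 26.43, 26.57], grand mean 24.192
SSB = Σnᵢ(x̄ᵢ−x̄)² = 161.610; SSW = ΣΣ(x−x̄ᵢ)² = 556.429
MSB = 161.610/2 = 80.8049; MSW = 556.429/23 = 24.1925
F = MSB/MSW = 3.3401
df = (2, 23)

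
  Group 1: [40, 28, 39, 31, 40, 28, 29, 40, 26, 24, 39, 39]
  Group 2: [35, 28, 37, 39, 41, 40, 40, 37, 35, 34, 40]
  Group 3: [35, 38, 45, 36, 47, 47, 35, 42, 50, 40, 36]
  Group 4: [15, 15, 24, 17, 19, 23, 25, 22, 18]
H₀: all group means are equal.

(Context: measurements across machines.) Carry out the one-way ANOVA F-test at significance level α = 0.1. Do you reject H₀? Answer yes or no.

Group means [33.58, 36.91, 41.00, 19.78], grand mean 33.442
SSB = Σnᵢ(x̄ᵢ−x̄)² = 2441.223; SSW = ΣΣ(x−x̄ᵢ)² = 1015.381
MSB = 2441.223/3 = 813.7411; MSW = 1015.381/39 = 26.0354
F = MSB/MSW = 31.2552
df = (3, 39)
p-value (upper-tail) = 0.00000
At α=0.1: p < α → reject H₀

reject H₀: yes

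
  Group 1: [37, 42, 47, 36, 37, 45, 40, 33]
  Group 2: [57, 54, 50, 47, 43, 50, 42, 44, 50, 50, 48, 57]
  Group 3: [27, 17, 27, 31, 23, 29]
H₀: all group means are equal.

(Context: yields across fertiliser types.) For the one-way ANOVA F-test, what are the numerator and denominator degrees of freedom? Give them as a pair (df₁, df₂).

k = 3 groups, N = 26 total
df = (k−1, N−k) = (3−1, 26−3) = (2, 23)

degrees of freedom = [2, 23]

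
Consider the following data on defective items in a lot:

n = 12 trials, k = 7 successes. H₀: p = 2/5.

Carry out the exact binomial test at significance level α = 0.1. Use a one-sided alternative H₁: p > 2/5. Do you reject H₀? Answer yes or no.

Exact binomial: n=12, k=7, p₀=2/5=0.4000
P(X≥7) from Σ C(n,i)·p₀^i·(1−p₀)^(n−i)
p-value (one-sided, H₁ greater) = 0.15821
At α=0.1: p ≥ α → fail to reject H₀

reject H₀: no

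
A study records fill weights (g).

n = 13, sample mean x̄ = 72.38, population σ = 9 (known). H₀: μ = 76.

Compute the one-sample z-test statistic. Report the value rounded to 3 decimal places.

SE = σ/√n = 9/√13 = 2.4962
z = (x̄−μ₀)/SE = (72.38−76)/2.4962 = -1.4502

test statistic = -1.450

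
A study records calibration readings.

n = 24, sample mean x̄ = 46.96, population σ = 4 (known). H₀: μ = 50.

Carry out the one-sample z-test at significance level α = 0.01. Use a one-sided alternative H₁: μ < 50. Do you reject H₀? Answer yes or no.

reject H₀: yes

SE = σ/√n = 4/√24 = 0.8165
z = (x̄−μ₀)/SE = (46.96−50)/0.8165 = -3.7232
p-value (one-sided, H₁ less) = 0.00010
At α=0.01: p < α → reject H₀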